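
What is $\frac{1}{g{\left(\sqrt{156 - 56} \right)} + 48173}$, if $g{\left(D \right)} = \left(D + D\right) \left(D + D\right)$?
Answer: $\frac{1}{48573} \approx 2.0588 \cdot 10^{-5}$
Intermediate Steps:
$g{\left(D \right)} = 4 D^{2}$ ($g{\left(D \right)} = 2 D 2 D = 4 D^{2}$)
$\frac{1}{g{\left(\sqrt{156 - 56} \right)} + 48173} = \frac{1}{4 \left(\sqrt{156 - 56}\right)^{2} + 48173} = \frac{1}{4 \left(\sqrt{100}\right)^{2} + 48173} = \frac{1}{4 \cdot 10^{2} + 48173} = \frac{1}{4 \cdot 100 + 48173} = \frac{1}{400 + 48173} = \frac{1}{48573}$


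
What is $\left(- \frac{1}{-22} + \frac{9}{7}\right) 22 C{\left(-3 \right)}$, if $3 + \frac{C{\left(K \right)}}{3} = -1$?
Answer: $- \frac{2460}{7} \approx -351.43$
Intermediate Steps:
$C{\left(K \right)} = -12$ ($C{\left(K \right)} = -9 + 3 \left(-1\right) = -9 - 3 = -12$)
$\left(- \frac{1}{-22} + \frac{9}{7}\right) 22 C{\left(-3 \right)} = \left(- \frac{1}{-22} + \frac{9}{7}\right) 22 \left(-12\right) = \left(\left(-1\right) \left(- \frac{1}{22}\right) + 9 \cdot \frac{1}{7}\right) 22 \left(-12\right) = \left(\frac{1}{22} + \frac{9}{7}\right) 22 \left(-12\right) = \frac{205}{154} \cdot 22 \left(-12\right) = \frac{205}{7} \left(-12\right) = - \frac{2460}{7}$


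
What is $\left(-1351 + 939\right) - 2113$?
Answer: $-2525$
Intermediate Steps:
$\left(-1351 + 939\right) - 2113 = -412 - 2113 = -2525$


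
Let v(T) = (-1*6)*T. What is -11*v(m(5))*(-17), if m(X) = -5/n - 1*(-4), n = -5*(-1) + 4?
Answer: -11594/3 ≈ -3864.7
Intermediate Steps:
n = 9 (n = 5 + 4 = 9)
m(X) = 31/9 (m(X) = -5/9 - 1*(-4) = -5*1/9 + 4 = -5/9 + 4 = 31/9)
v(T) = -6*T
-11*v(m(5))*(-17) = -(-66)*31/9*(-17) = -11*(-62/3)*(-17) = (682/3)*(-17) = -11594/3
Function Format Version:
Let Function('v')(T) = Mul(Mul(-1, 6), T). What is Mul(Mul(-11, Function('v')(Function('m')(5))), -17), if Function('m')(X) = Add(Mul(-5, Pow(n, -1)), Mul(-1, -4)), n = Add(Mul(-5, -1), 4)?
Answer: Rational(-11594, 3) ≈ -3864.7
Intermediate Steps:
n = 9 (n = Add(5, 4) = 9)
Function('m')(X) = Rational(31, 9) (Function('m')(X) = Add(Mul(-5, Pow(9, -1)), Mul(-1, -4)) = Add(Mul(-5, Rational(1, 9)), 4) = Add(Rational(-5, 9), 4) = Rational(31, 9))
Function('v')(T) = Mul(-6, T)
Mul(Mul(-11, Function('v')(Function('m')(5))), -17) = Mul(Mul(-11, Mul(-6, Rational(31, 9))), -17) = Mul(Mul(-11, Rational(-62, 3)), -17) = Mul(Rational(682, 3), -17) = Rational(-11594, 3)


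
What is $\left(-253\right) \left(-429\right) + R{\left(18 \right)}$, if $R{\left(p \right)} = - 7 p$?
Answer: $108411$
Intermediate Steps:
$\left(-253\right) \left(-429\right) + R{\left(18 \right)} = \left(-253\right) \left(-429\right) - 126 = 108537 - 126 = 108411$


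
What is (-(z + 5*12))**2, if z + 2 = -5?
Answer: 2809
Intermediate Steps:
z = -7 (z = -2 - 5 = -7)
(-(z + 5*12))**2 = (-(-7 + 5*12))**2 = (-(-7 + 60))**2 = (-1*53)**2 = (-53)**2 = 2809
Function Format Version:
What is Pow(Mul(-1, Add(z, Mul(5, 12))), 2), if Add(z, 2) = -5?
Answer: 2809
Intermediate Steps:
z = -7 (z = Add(-2, -5) = -7)
Pow(Mul(-1, Add(z, Mul(5, 12))), 2) = Pow(Mul(-1, Add(-7, Mul(5, 12))), 2) = Pow(Mul(-1, Add(-7, 60)), 2) = Pow(Mul(-1, 53), 2) = Pow(-53, 2) = 2809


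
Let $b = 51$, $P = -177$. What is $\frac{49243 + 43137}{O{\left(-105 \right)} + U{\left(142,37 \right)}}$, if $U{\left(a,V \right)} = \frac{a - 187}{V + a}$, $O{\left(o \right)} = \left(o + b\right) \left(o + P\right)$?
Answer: $\frac{16536020}{2725767} \approx 6.0666$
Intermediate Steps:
$O{\left(o \right)} = \left(-177 + o\right) \left(51 + o\right)$ ($O{\left(o \right)} = \left(o + 51\right) \left(o - 177\right) = \left(51 + o\right) \left(-177 + o\right) = \left(-177 + o\right) \left(51 + o\right)$)
$U{\left(a,V \right)} = \frac{-187 + a}{V + a}$
$\frac{49243 + 43137}{O{\left(-105 \right)} + U{\left(142,37 \right)}} = \frac{49243 + 43137}{\left(-9027 + \left(-105\right)^{2} - -13230\right) + \frac{-187 + 142}{37 + 142}} = \frac{92380}{\left(-9027 + 11025 + 13230\right) + \frac{1}{179} \left(-45\right)} = \frac{92380}{15228 + \frac{1}{179} \left(-45\right)} = \frac{92380}{15228 - \frac{45}{179}} = \frac{92380}{\frac{2725767}{179}} = 92380 \cdot \frac{179}{2725767} = \frac{16536020}{2725767}$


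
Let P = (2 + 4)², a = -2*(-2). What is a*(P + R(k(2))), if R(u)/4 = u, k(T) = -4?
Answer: 80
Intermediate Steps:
a = 4
R(u) = 4*u
P = 36 (P = 6² = 36)
a*(P + R(k(2))) = 4*(36 + 4*(-4)) = 4*(36 - 16) = 4*20 = 80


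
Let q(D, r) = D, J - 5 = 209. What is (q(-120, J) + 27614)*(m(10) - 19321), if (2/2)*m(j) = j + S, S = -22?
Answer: -531541502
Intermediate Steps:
J = 214 (J = 5 + 209 = 214)
m(j) = -22 + j (m(j) = j - 22 = -22 + j)
(q(-120, J) + 27614)*(m(10) - 19321) = (-120 + 27614)*((-22 + 10) - 19321) = 27494*(-12 - 19321) = 27494*(-19333) = -531541502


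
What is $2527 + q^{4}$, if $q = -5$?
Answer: $3152$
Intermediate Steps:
$2527 + q^{4} = 2527 + \left(-5\right)^{4} = 2527 + 625 = 3152$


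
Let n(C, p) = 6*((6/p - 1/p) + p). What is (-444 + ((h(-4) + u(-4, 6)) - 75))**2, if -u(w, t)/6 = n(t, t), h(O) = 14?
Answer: 564001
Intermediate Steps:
n(C, p) = 6*p + 30/p (n(C, p) = 6*(5/p + p) = 6*(p + 5/p) = 6*p + 30/p)
u(w, t) = -180/t - 36*t (u(w, t) = -6*(6*t + 30/t) = -180/t - 36*t)
(-444 + ((h(-4) + u(-4, 6)) - 75))**2 = (-444 + ((14 + (-180/6 - 36*6)) - 75))**2 = (-444 + ((14 + (-180*1/6 - 216)) - 75))**2 = (-444 + ((14 + (-30 - 216)) - 75))**2 = (-444 + ((14 - 246) - 75))**2 = (-444 + (-232 - 75))**2 = (-444 - 307)**2 = (-751)**2 = 564001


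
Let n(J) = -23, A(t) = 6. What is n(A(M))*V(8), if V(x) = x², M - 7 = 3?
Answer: -1472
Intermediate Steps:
M = 10 (M = 7 + 3 = 10)
n(A(M))*V(8) = -23*8² = -23*64 = -1472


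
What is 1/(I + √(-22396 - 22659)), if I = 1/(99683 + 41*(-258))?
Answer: 89105/357723229681376 - 7939701025*I*√45055/357723229681376 ≈ 2.4909e-10 - 0.0047112*I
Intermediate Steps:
I = 1/89105 (I = 1/(99683 - 10578) = 1/89105 ≈ 1.1223e-5)
1/(I + √(-22396 - 22659)) = 1/(1/89105 + √(-22396 - 22659)) = 1/(1/89105 + √(-45055)) = 1/(1/89105 + I*√45055)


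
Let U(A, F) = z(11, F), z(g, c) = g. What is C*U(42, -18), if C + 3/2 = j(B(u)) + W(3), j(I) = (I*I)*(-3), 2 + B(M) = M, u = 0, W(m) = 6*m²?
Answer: 891/2 ≈ 445.50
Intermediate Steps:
B(M) = -2 + M
U(A, F) = 11
j(I) = -3*I² (j(I) = I²*(-3) = -3*I²)
C = 81/2 (C = -3/2 + (-3*(-2 + 0)² + 6*3²) = -3/2 + (-3*(-2)² + 6*9) = -3/2 + (-3*4 + 54) = -3/2 + (-12 + 54) = -3/2 + 42 = 81/2 ≈ 40.500)
C*U(42, -18) = (81/2)*11 = 891/2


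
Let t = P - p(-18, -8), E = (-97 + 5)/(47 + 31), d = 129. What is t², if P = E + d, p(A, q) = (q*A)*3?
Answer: 140730769/1521 ≈ 92525.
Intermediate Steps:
p(A, q) = 3*A*q (p(A, q) = (A*q)*3 = 3*A*q)
E = -46/39 (E = -92/78 = -92*1/78 = -46/39 ≈ -1.1795)
P = 4985/39 (P = -46/39 + 129 = 4985/39 ≈ 127.82)
t = -11863/39 (t = 4985/39 - 3*(-18)*(-8) = 4985/39 - 1*432 = 4985/39 - 432 = -11863/39 ≈ -304.18)
t² = (-11863/39)² = 140730769/1521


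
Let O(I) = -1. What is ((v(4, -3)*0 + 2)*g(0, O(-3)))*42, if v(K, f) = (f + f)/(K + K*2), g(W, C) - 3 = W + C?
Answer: 168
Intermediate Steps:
g(W, C) = 3 + C + W (g(W, C) = 3 + (W + C) = 3 + (C + W) = 3 + C + W)
v(K, f) = 2*f/(3*K) (v(K, f) = (2*f)/(K + 2*K) = (2*f)/((3*K)) = (2*f)*(1/(3*K)) = 2*f/(3*K))
((v(4, -3)*0 + 2)*g(0, O(-3)))*42 = ((((2/3)*(-3)/4)*0 + 2)*(3 - 1 + 0))*42 = ((((2/3)*(-3)*(1/4))*0 + 2)*2)*42 = ((-1/2*0 + 2)*2)*42 = ((0 + 2)*2)*42 = (2*2)*42 = 4*42 = 168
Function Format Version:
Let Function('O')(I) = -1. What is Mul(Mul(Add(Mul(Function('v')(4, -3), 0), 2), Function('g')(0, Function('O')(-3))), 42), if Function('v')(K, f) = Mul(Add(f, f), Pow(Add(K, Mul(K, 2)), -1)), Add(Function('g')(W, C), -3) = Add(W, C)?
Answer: 168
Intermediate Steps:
Function('g')(W, C) = Add(3, C, W) (Function('g')(W, C) = Add(3, Add(W, C)) = Add(3, Add(C, W)) = Add(3, C, W))
Function('v')(K, f) = Mul(Rational(2, 3), f, Pow(K, -1)) (Function('v')(K, f) = Mul(Mul(2, f), Pow(Add(K, Mul(2, K)), -1)) = Mul(Mul(2, f), Pow(Mul(3, K), -1)) = Mul(Mul(2, f), Mul(Rational(1, 3), Pow(K, -1))) = Mul(Rational(2, 3), f, Pow(K, -1)))
Mul(Mul(Add(Mul(Function('v')(4, -3), 0), 2), Function('g')(0, Function('O')(-3))), 42) = Mul(Mul(Add(Mul(Mul(Rational(2, 3), -3, Pow(4, -1)), 0), 2), Add(3, -1, 0)), 42) = Mul(Mul(Add(Mul(Mul(Rational(2, 3), -3, Rational(1, 4)), 0), 2), 2), 42) = Mul(Mul(Add(Mul(Rational(-1, 2), 0), 2), 2), 42) = Mul(Mul(Add(0, 2), 2), 42) = Mul(Mul(2, 2), 42) = Mul(4, 42) = 168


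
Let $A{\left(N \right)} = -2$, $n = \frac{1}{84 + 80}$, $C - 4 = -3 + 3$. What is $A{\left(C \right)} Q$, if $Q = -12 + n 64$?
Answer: $\frac{952}{41} \approx 23.22$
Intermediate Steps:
$C = 4$ ($C = 4 + \left(-3 + 3\right) = 4 + 0 = 4$)
$n = \frac{1}{164} \approx 0.0060976$
$Q = - \frac{476}{41}$ ($Q = -12 + \frac{1}{164} \cdot 64 = -12 + \frac{16}{41} = - \frac{476}{41} \approx -11.61$)
$A{\left(C \right)} Q = \left(-2\right) \left(- \frac{476}{41}\right) = \frac{952}{41}$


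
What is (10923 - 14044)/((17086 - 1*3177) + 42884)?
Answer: -3121/56793 ≈ -0.054954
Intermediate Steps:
(10923 - 14044)/((17086 - 1*3177) + 42884) = -3121/((17086 - 3177) + 42884) = -3121/(13909 + 42884) = -3121/56793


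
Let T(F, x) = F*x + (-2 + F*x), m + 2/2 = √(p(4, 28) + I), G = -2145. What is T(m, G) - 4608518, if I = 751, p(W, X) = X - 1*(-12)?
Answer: -4604230 - 4290*√791 ≈ -4.7249e+6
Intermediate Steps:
p(W, X) = 12 + X (p(W, X) = X + 12 = 12 + X)
m = -1 + √791 (m = -1 + √((12 + 28) + 751) = -1 + √(40 + 751) = -1 + √791 ≈ 27.125)
T(F, x) = -2 + 2*F*x
T(m, G) - 4608518 = (-2 + 2*(-1 + √791)*(-2145)) - 4608518 = (-2 + (4290 - 4290*√791)) - 4608518 = (4288 - 4290*√791) - 4608518 = -4604230 - 4290*√791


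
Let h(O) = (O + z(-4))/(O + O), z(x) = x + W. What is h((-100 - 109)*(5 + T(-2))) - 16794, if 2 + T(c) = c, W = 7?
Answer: -3509843/209 ≈ -16794.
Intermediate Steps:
z(x) = 7 + x (z(x) = x + 7 = 7 + x)
T(c) = -2 + c
h(O) = (3 + O)/(2*O) (h(O) = (O + (7 - 4))/(O + O) = (O + 3)/((2*O)) = (3 + O)*(1/(2*O)) = (3 + O)/(2*O))
h((-100 - 109)*(5 + T(-2))) - 16794 = (3 + (-100 - 109)*(5 + (-2 - 2)))/(2*(((-100 - 109)*(5 + (-2 - 2))))) - 16794 = (3 - 209*(5 - 4))/(2*((-209*(5 - 4)))) - 16794 = (3 - 209*1)/(2*((-209*1))) - 16794 = (½)*(3 - 209)/(-209) - 16794 = (½)*(-1/209)*(-206) - 16794 = 103/209 - 16794 = -3509843/209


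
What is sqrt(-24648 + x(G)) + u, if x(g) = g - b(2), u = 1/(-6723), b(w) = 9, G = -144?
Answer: -1/6723 + I*sqrt(24801) ≈ -0.00014874 + 157.48*I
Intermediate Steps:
u = -1/6723 ≈ -0.00014874
x(g) = -9 + g (x(g) = g - 1*9 = g - 9 = -9 + g)
sqrt(-24648 + x(G)) + u = sqrt(-24648 + (-9 - 144)) - 1/6723 = sqrt(-24648 - 153) - 1/6723 = sqrt(-24801) - 1/6723 = I*sqrt(24801) - 1/6723 = -1/6723 + I*sqrt(24801)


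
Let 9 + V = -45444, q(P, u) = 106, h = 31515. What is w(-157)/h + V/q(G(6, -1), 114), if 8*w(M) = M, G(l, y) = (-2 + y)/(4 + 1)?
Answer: -5729813501/13362360 ≈ -428.80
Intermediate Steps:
G(l, y) = -2/5 + y/5 (G(l, y) = (-2 + y)/5 = -2/5 + y/5)
w(M) = M/8
V = -45453 (V = -9 - 45444 = -45453)
w(-157)/h + V/q(G(6, -1), 114) = ((1/8)*(-157))/31515 - 45453/106 = -157/8*1/31515 - 45453*1/106 = -157/252120 - 45453/106 = -5729813501/13362360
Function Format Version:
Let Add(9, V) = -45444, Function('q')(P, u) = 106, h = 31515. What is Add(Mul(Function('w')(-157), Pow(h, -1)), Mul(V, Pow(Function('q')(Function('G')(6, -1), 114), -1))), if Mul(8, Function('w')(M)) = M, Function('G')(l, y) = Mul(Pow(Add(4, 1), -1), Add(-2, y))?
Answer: Rational(-5729813501, 13362360) ≈ -428.80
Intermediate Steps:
Function('G')(l, y) = Add(Rational(-2, 5), Mul(Rational(1, 5), y)) (Function('G')(l, y) = Mul(Pow(5, -1), Add(-2, y)) = Mul(Rational(1, 5), Add(-2, y)) = Add(Rational(-2, 5), Mul(Rational(1, 5), y)))
Function('w')(M) = Mul(Rational(1, 8), M)
V = -45453 (V = Add(-9, -45444) = -45453)
Add(Mul(Function('w')(-157), Pow(h, -1)), Mul(V, Pow(Function('q')(Function('G')(6, -1), 114), -1))) = Add(Mul(Mul(Rational(1, 8), -157), Pow(31515, -1)), Mul(-45453, Pow(106, -1))) = Add(Mul(Rational(-157, 8), Rational(1, 31515)), Mul(-45453, Rational(1, 106))) = Add(Rational(-157, 252120), Rational(-45453, 106)) = Rational(-5729813501, 13362360)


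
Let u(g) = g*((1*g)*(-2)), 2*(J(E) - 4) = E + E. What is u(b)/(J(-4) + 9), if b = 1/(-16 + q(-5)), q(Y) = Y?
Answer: -2/3969 ≈ -0.00050391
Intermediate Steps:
J(E) = 4 + E (J(E) = 4 + (E + E)/2 = 4 + (2*E)/2 = 4 + E)
b = -1/21 (b = 1/(-16 - 5) = 1/(-21) = -1/21 ≈ -0.047619)
u(g) = -2*g² (u(g) = g*(g*(-2)) = g*(-2*g) = -2*g²)
u(b)/(J(-4) + 9) = (-2*(-1/21)²)/((4 - 4) + 9) = (-2*1/441)/(0 + 9) = -2/441/9 = (⅑)*(-2/441) = -2/3969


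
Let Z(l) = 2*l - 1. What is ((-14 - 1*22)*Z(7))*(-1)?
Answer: 468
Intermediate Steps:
Z(l) = -1 + 2*l
((-14 - 1*22)*Z(7))*(-1) = ((-14 - 1*22)*(-1 + 2*7))*(-1) = ((-14 - 22)*(-1 + 14))*(-1) = -36*13*(-1) = -468*(-1) = 468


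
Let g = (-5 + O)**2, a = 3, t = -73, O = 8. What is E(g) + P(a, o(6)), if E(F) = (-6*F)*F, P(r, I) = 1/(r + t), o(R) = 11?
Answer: -34021/70 ≈ -486.01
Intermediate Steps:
P(r, I) = 1/(-73 + r) (P(r, I) = 1/(r - 73) = 1/(-73 + r))
g = 9 (g = (-5 + 8)**2 = 3**2 = 9)
E(F) = -6*F**2
E(g) + P(a, o(6)) = -6*9**2 + 1/(-73 + 3) = -6*81 + 1/(-70) = -486 - 1/70 = -34021/70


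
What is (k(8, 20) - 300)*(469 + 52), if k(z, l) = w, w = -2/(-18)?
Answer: -1406179/9 ≈ -1.5624e+5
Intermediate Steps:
w = ⅑ (w = -2*(-1/18) = ⅑ ≈ 0.11111)
k(z, l) = ⅑
(k(8, 20) - 300)*(469 + 52) = (⅑ - 300)*(469 + 52) = -2699/9*521 = -1406179/9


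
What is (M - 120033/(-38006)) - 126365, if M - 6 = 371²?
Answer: 428903725/38006 ≈ 11285.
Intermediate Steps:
M = 137647 (M = 6 + 371² = 6 + 137641 = 137647)
(M - 120033/(-38006)) - 126365 = (137647 - 120033/(-38006)) - 126365 = (137647 - 120033*(-1/38006)) - 126365 = (137647 + 120033/38006) - 126365 = 5231531915/38006 - 126365 = 428903725/38006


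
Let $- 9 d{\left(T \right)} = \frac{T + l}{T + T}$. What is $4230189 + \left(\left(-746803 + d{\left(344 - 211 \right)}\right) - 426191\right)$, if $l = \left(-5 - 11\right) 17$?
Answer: $\frac{7318924969}{2394} \approx 3.0572 \cdot 10^{6}$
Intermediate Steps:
$l = -272$ ($l = \left(-16\right) 17 = -272$)
$d{\left(T \right)} = - \frac{-272 + T}{18 T}$ ($d{\left(T \right)} = - \frac{\left(T - 272\right) \frac{1}{T + T}}{9} = - \frac{\left(-272 + T\right) \frac{1}{2 T}}{9} = - \frac{\frac{1}{2} \frac{1}{T} \left(-272 + T\right)}{9} = - \frac{-272 + T}{18 T}$)
$4230189 + \left(\left(-746803 + d{\left(344 - 211 \right)}\right) - 426191\right) = 4230189 - \left(1172994 - \frac{272 - \left(344 - 211\right)}{18 \left(344 - 211\right)}\right) = 4230189 - \left(1172994 - \frac{272 - 133}{18 \cdot 133}\right) = 4230189 - \left(1172994 - \frac{272 - 133}{2394}\right) = 4230189 - \left(1172994 - \frac{139}{2394}\right) = 4230189 + \left(\left(-746803 + \frac{139}{2394}\right) - 426191\right) = 4230189 - \frac{2808147497}{2394} = \frac{7318924969}{2394}$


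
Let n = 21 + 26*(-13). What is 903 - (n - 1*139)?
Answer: 1359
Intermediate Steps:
n = -317 (n = 21 - 338 = -317)
903 - (n - 1*139) = 903 - (-317 - 1*139) = 903 - (-317 - 139) = 903 - 1*(-456) = 903 + 456 = 1359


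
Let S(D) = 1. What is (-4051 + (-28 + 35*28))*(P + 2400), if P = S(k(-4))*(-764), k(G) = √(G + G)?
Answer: -5069964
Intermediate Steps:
k(G) = √2*√G (k(G) = √(2*G) = √2*√G)
P = -764 (P = 1*(-764) = -764)
(-4051 + (-28 + 35*28))*(P + 2400) = (-4051 + (-28 + 35*28))*(-764 + 2400) = (-4051 + (-28 + 980))*1636 = (-4051 + 952)*1636 = -3099*1636 = -5069964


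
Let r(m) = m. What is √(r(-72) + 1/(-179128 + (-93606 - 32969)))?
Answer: I*√747634627639/101901 ≈ 8.4853*I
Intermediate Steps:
√(r(-72) + 1/(-179128 + (-93606 - 32969))) = √(-72 + 1/(-179128 + (-93606 - 32969))) = √(-72 + 1/(-179128 - 126575)) = √(-72 + 1/(-305703)) = √(-72 - 1/305703) = √(-22010617/305703) = I*√747634627639/101901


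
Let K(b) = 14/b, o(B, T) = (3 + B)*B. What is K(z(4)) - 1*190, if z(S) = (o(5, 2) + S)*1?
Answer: -4173/22 ≈ -189.68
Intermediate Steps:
o(B, T) = B*(3 + B)
z(S) = 40 + S (z(S) = (5*(3 + 5) + S)*1 = (5*8 + S)*1 = (40 + S)*1 = 40 + S)
K(z(4)) - 1*190 = 14/(40 + 4) - 1*190 = 14/44 - 190 = 14*(1/44) - 190 = 7/22 - 190 = -4173/22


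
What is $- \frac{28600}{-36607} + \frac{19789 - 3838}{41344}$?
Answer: $\frac{1766356657}{1513479808} \approx 1.1671$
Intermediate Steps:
$- \frac{28600}{-36607} + \frac{19789 - 3838}{41344} = \left(-28600\right) \left(- \frac{1}{36607}\right) + \left(19789 - 3838\right) \frac{1}{41344} = \frac{28600}{36607} + 15951 \cdot \frac{1}{41344} = \frac{28600}{36607} + \frac{15951}{41344} = \frac{1766356657}{1513479808}$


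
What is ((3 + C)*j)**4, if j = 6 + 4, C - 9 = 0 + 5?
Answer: 835210000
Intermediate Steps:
C = 14 (C = 9 + (0 + 5) = 9 + 5 = 14)
j = 10
((3 + C)*j)**4 = ((3 + 14)*10)**4 = (17*10)**4 = 170**4 = 835210000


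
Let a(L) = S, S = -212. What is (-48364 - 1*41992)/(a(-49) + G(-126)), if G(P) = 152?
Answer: 22589/15 ≈ 1505.9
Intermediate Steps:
a(L) = -212
(-48364 - 1*41992)/(a(-49) + G(-126)) = (-48364 - 1*41992)/(-212 + 152) = (-48364 - 41992)/(-60) = -90356*(-1/60) = 22589/15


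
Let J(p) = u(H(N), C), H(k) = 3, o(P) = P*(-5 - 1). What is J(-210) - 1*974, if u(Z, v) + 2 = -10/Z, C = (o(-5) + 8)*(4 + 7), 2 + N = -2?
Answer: -2938/3 ≈ -979.33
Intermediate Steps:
o(P) = -6*P (o(P) = P*(-6) = -6*P)
N = -4 (N = -2 - 2 = -4)
C = 418 (C = (-6*(-5) + 8)*(4 + 7) = (30 + 8)*11 = 38*11 = 418)
u(Z, v) = -2 - 10/Z
J(p) = -16/3 (J(p) = -2 - 10/3 = -16/3)
J(-210) - 1*974 = -16/3 - 1*974 = -16/3 - 974 = -2938/3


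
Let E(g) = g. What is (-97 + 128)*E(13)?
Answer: 403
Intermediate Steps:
(-97 + 128)*E(13) = (-97 + 128)*13 = 31*13 = 403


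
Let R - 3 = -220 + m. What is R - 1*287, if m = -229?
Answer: -733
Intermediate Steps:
R = -446 (R = 3 + (-220 - 229) = 3 - 449 = -446)
R - 1*287 = -446 - 1*287 = -446 - 287 = -733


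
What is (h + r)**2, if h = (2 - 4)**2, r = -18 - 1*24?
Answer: 1444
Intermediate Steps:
r = -42 (r = -18 - 24 = -42)
h = 4 (h = (-2)**2 = 4)
(h + r)**2 = (4 - 42)**2 = (-38)**2 = 1444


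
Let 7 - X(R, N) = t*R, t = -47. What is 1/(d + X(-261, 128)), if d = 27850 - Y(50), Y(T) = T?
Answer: 1/15540 ≈ 6.4350e-5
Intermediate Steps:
X(R, N) = 7 + 47*R (X(R, N) = 7 - (-47)*R = 7 + 47*R)
d = 27800 (d = 27850 - 1*50 = 27850 - 50 = 27800)
1/(d + X(-261, 128)) = 1/(27800 + (7 + 47*(-261))) = 1/(27800 + (7 - 12267)) = 1/(27800 - 12260) = 1/15540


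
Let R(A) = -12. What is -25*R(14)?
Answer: 300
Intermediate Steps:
-25*R(14) = -25*(-12) = 300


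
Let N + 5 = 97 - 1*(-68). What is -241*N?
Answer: -38560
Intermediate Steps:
N = 160 (N = -5 + (97 - 1*(-68)) = -5 + (97 + 68) = -5 + 165 = 160)
-241*N = -241*160 = -38560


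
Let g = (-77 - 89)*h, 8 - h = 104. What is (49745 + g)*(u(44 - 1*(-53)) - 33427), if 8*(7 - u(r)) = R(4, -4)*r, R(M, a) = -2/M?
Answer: -35114573263/16 ≈ -2.1947e+9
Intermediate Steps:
h = -96 (h = 8 - 1*104 = 8 - 104 = -96)
u(r) = 7 + r/16 (u(r) = 7 - (-2/4)*r/8 = 7 - (-2*¼)*r/8 = 7 - (-1)*r/16 = 7 + r/16)
g = 15936 (g = (-77 - 89)*(-96) = -166*(-96) = 15936)
(49745 + g)*(u(44 - 1*(-53)) - 33427) = (49745 + 15936)*((7 + (44 - 1*(-53))/16) - 33427) = 65681*((7 + (44 + 53)/16) - 33427) = 65681*((7 + (1/16)*97) - 33427) = 65681*((7 + 97/16) - 33427) = 65681*(209/16 - 33427) = 65681*(-534623/16) = -35114573263/16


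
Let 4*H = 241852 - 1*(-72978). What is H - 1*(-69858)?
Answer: 297131/2 ≈ 1.4857e+5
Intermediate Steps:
H = 157415/2 (H = (241852 - 1*(-72978))/4 = (241852 + 72978)/4 = (1/4)*314830 = 157415/2 ≈ 78708.)
H - 1*(-69858) = 157415/2 - 1*(-69858) = 157415/2 + 69858 = 297131/2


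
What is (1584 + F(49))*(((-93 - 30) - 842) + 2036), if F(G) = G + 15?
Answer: 1765008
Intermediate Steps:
F(G) = 15 + G
(1584 + F(49))*(((-93 - 30) - 842) + 2036) = (1584 + (15 + 49))*(((-93 - 30) - 842) + 2036) = (1584 + 64)*((-123 - 842) + 2036) = 1648*(-965 + 2036) = 1648*1071 = 1765008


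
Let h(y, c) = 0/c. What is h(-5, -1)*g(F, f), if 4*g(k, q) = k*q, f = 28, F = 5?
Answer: 0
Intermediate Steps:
h(y, c) = 0
g(k, q) = k*q/4 (g(k, q) = (k*q)/4 = k*q/4)
h(-5, -1)*g(F, f) = 0*((¼)*5*28) = 0*35 = 0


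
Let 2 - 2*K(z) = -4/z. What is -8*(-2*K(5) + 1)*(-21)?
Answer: -1512/5 ≈ -302.40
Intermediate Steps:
K(z) = 1 + 2/z (K(z) = 1 - (-2)/z = 1 + 2/z)
-8*(-2*K(5) + 1)*(-21) = -8*(-2*(2 + 5)/5 + 1)*(-21) = -8*(-2*7/5 + 1)*(-21) = -8*(-14/5 + 1)*(-21) = -8*(-9/5)*(-21) = (72/5)*(-21) = -1512/5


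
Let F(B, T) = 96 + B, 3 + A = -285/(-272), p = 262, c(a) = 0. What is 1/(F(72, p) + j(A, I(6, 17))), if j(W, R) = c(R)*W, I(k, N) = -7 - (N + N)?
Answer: 1/168 ≈ 0.0059524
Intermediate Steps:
I(k, N) = -7 - 2*N
A = -531/272 (A = -3 - 285/(-272) = -3 - 285*(-1/272) = -3 + 285/272 = -531/272 ≈ -1.9522)
j(W, R) = 0 (j(W, R) = 0*W = 0)
1/(F(72, p) + j(A, I(6, 17))) = 1/((96 + 72) + 0) = 1/(168 + 0) = 1/168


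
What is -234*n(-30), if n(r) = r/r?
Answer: -234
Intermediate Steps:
n(r) = 1
-234*n(-30) = -234*1 = -234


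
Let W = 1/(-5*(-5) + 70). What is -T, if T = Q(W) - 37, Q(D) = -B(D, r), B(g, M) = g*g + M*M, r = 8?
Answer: 911526/9025 ≈ 101.00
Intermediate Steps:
B(g, M) = M² + g² (B(g, M) = g² + M² = M² + g²)
W = 1/95 (W = 1/(25 + 70) = 1/95 ≈ 0.010526)
Q(D) = -64 - D² (Q(D) = -(8² + D²) = -(64 + D²) = -64 - D²)
T = -911526/9025 (T = (-64 - (1/95)²) - 37 = (-64 - 1*1/9025) - 37 = (-64 - 1/9025) - 37 = -577601/9025 - 37 = -911526/9025 ≈ -101.00)
-T = -1*(-911526/9025) = 911526/9025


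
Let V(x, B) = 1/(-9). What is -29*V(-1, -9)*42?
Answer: 406/3 ≈ 135.33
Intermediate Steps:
V(x, B) = -1/9
-29*V(-1, -9)*42 = -29*(-1/9)*42 = (29/9)*42 = 406/3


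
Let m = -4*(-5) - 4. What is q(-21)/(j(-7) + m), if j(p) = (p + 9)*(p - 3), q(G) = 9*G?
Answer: 189/4 ≈ 47.250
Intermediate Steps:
m = 16 (m = 20 - 4 = 16)
j(p) = (-3 + p)*(9 + p) (j(p) = (9 + p)*(-3 + p) = (-3 + p)*(9 + p))
q(-21)/(j(-7) + m) = (9*(-21))/((-27 + (-7)² + 6*(-7)) + 16) = -189/((-27 + 49 - 42) + 16) = -189/(-20 + 16) = -189/(-4) = -¼*(-189) = 189/4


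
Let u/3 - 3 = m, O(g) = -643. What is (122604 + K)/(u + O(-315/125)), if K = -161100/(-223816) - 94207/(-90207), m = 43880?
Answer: 618845541918115/661245249272868 ≈ 0.93588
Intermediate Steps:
u = 131649 (u = 9 + 3*43880 = 9 + 131640 = 131649)
K = 8904345403/5047442478 (K = -161100*(-1/223816) - 94207*(-1/90207) = 40275/55954 + 94207/90207 = 8904345403/5047442478 ≈ 1.7641)
(122604 + K)/(u + O(-315/125)) = (122604 + 8904345403/5047442478)/(131649 - 643) = (618845541918115/5047442478)/131006 = (618845541918115/5047442478)*(1/131006) = 618845541918115/661245249272868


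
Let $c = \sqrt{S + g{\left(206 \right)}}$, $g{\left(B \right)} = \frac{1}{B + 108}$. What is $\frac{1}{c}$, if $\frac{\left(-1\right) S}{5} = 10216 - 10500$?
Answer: $\frac{\sqrt{140006634}}{445881} \approx 0.026537$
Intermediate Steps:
$g{\left(B \right)} = \frac{1}{108 + B}$
$S = 1420$ ($S = - 5 \left(10216 - 10500\right) = \left(-5\right) \left(-284\right) = 1420$)
$c = \frac{\sqrt{140006634}}{314}$ ($c = \sqrt{1420 + \frac{1}{108 + 206}} = \sqrt{1420 + \frac{1}{314}} = \sqrt{\frac{445881}{314}} = \frac{\sqrt{140006634}}{314} \approx 37.683$)
$\frac{1}{c} = \frac{1}{\frac{1}{314} \sqrt{140006634}} = \frac{\sqrt{140006634}}{445881}$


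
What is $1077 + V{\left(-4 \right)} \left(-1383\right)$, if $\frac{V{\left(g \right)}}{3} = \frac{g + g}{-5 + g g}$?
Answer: $\frac{45039}{11} \approx 4094.5$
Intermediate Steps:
$V{\left(g \right)} = \frac{6 g}{-5 + g^{2}}$ ($V{\left(g \right)} = 3 \frac{g + g}{-5 + g g} = 3 \frac{2 g}{-5 + g^{2}} = \frac{6 g}{-5 + g^{2}}$)
$1077 + V{\left(-4 \right)} \left(-1383\right) = 1077 + 6 \left(-4\right) \frac{1}{-5 + \left(-4\right)^{2}} \left(-1383\right) = 1077 + 6 \left(-4\right) \frac{1}{-5 + 16} \left(-1383\right) = 1077 + 6 \left(-4\right) \frac{1}{11} \left(-1383\right) = 1077 - - \frac{33192}{11} = 1077 + \frac{33192}{11} = \frac{45039}{11}$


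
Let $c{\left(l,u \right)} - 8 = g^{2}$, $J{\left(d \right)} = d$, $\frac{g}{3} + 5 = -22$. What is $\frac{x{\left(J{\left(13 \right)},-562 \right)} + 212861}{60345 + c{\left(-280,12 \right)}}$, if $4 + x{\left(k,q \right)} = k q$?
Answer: $\frac{205551}{66914} \approx 3.0719$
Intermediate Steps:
$g = -81$ ($g = -15 + 3 \left(-22\right) = -15 - 66 = -81$)
$x{\left(k,q \right)} = -4 + k q$
$c{\left(l,u \right)} = 6569$ ($c{\left(l,u \right)} = 8 + \left(-81\right)^{2} = 8 + 6561 = 6569$)
$\frac{x{\left(J{\left(13 \right)},-562 \right)} + 212861}{60345 + c{\left(-280,12 \right)}} = \frac{\left(-4 + 13 \left(-562\right)\right) + 212861}{60345 + 6569} = \frac{\left(-4 - 7306\right) + 212861}{66914} = \left(-7310 + 212861\right) \frac{1}{66914} = 205551 \cdot \frac{1}{66914} = \frac{205551}{66914}$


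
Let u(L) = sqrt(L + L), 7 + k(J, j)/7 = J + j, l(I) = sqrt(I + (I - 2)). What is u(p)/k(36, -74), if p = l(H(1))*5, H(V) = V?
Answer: 0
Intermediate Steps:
l(I) = sqrt(-2 + 2*I) (l(I) = sqrt(I + (-2 + I)) = sqrt(-2 + 2*I))
k(J, j) = -49 + 7*J + 7*j (k(J, j) = -49 + 7*(J + j) = -49 + (7*J + 7*j) = -49 + 7*J + 7*j)
p = 0 (p = sqrt(-2 + 2*1)*5 = sqrt(-2 + 2)*5 = sqrt(0)*5 = 0*5 = 0)
u(L) = sqrt(2)*sqrt(L) (u(L) = sqrt(2*L) = sqrt(2)*sqrt(L))
u(p)/k(36, -74) = (sqrt(2)*sqrt(0))/(-49 + 7*36 + 7*(-74)) = (sqrt(2)*0)/(-49 + 252 - 518) = 0/(-315) = 0*(-1/315) = 0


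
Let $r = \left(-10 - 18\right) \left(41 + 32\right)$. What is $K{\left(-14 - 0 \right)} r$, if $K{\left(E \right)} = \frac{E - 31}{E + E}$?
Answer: $-3285$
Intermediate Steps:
$K{\left(E \right)} = \frac{-31 + E}{2 E}$
$r = -2044$ ($r = \left(-28\right) 73 = -2044$)
$K{\left(-14 - 0 \right)} r = \frac{-31 - 14}{2 \left(-14 - 0\right)} \left(-2044\right) = \frac{-31 + \left(-14 + 0\right)}{2 \left(-14 + 0\right)} \left(-2044\right) = \frac{-31 - 14}{2 \left(-14\right)} \left(-2044\right) = \frac{1}{2} \left(- \frac{1}{14}\right) \left(-45\right) \left(-2044\right) = \frac{45}{28} \left(-2044\right) = -3285$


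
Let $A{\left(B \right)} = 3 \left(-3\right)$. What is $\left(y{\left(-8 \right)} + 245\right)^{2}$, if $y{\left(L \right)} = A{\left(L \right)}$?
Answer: $55696$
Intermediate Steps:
$A{\left(B \right)} = -9$
$y{\left(L \right)} = -9$
$\left(y{\left(-8 \right)} + 245\right)^{2} = \left(-9 + 245\right)^{2} = 236^{2} = 55696$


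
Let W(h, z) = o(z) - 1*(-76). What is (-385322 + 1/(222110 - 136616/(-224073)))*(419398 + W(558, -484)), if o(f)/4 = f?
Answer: -4003581278715940771091/24884495323 ≈ -1.6089e+11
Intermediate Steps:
o(f) = 4*f
W(h, z) = 76 + 4*z (W(h, z) = 4*z - 1*(-76) = 4*z + 76 = 76 + 4*z)
(-385322 + 1/(222110 - 136616/(-224073)))*(419398 + W(558, -484)) = (-385322 + 1/(222110 - 136616/(-224073)))*(419398 + (76 + 4*(-484))) = (-385322 + 1/(222110 - 136616*(-1/224073)))*(419398 + (76 - 1936)) = (-385322 + 1/(222110 + 136616/224073))*(419398 - 1860) = (-385322 + 1/(49768990646/224073))*417538 = (-385322 + 224073/49768990646)*417538 = -19177087013473939/49768990646*417538 = -4003581278715940771091/24884495323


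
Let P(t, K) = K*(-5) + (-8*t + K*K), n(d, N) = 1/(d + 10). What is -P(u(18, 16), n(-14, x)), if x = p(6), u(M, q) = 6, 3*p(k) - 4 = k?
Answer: 747/16 ≈ 46.688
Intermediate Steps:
p(k) = 4/3 + k/3
x = 10/3 (x = 4/3 + (1/3)*6 = 4/3 + 2 = 10/3 ≈ 3.3333)
n(d, N) = 1/(10 + d)
P(t, K) = K**2 - 8*t - 5*K (P(t, K) = -5*K + (-8*t + K**2) = -5*K + (K**2 - 8*t) = K**2 - 8*t - 5*K)
-P(u(18, 16), n(-14, x)) = -((1/(10 - 14))**2 - 8*6 - 5/(10 - 14)) = -((1/(-4))**2 - 48 - 5/(-4)) = -((-1/4)**2 - 48 - 5*(-1/4)) = -(1/16 - 48 + 5/4) = -1*(-747/16) = 747/16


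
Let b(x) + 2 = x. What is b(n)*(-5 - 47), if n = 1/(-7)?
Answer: 780/7 ≈ 111.43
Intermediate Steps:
n = -⅐ (n = 1*(-⅐) = -⅐ ≈ -0.14286)
b(x) = -2 + x
b(n)*(-5 - 47) = (-2 - ⅐)*(-5 - 47) = -15/7*(-52) = 780/7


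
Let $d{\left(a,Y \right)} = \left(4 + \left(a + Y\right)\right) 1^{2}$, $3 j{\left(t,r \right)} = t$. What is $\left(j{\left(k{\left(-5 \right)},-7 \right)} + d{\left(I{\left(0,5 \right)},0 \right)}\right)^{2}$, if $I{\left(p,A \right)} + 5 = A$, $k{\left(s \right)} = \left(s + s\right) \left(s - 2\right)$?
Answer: $\frac{6724}{9} \approx 747.11$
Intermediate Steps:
$k{\left(s \right)} = 2 s \left(-2 + s\right)$
$I{\left(p,A \right)} = -5 + A$
$j{\left(t,r \right)} = \frac{t}{3}$
$d{\left(a,Y \right)} = 4 + Y + a$ ($d{\left(a,Y \right)} = \left(4 + \left(Y + a\right)\right) 1 = \left(4 + Y + a\right) 1 = 4 + Y + a$)
$\left(j{\left(k{\left(-5 \right)},-7 \right)} + d{\left(I{\left(0,5 \right)},0 \right)}\right)^{2} = \left(\frac{2 \left(-5\right) \left(-2 - 5\right)}{3} + \left(4 + 0 + \left(-5 + 5\right)\right)\right)^{2} = \left(\frac{2 \left(-5\right) \left(-7\right)}{3} + \left(4 + 0 + 0\right)\right)^{2} = \left(\frac{1}{3} \cdot 70 + 4\right)^{2} = \left(\frac{70}{3} + 4\right)^{2} = \left(\frac{82}{3}\right)^{2} = \frac{6724}{9}$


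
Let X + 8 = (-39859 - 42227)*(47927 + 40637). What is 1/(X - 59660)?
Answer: -1/7269924172 ≈ -1.3755e-10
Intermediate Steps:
X = -7269864512 (X = -8 + (-39859 - 42227)*(47927 + 40637) = -8 - 82086*88564 = -8 - 7269864504 = -7269864512)
1/(X - 59660) = 1/(-7269864512 - 59660) = 1/(-7269924172) = -1/7269924172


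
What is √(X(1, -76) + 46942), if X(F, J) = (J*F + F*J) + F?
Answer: 3*√5199 ≈ 216.31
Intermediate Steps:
X(F, J) = F + 2*F*J (X(F, J) = (F*J + F*J) + F = 2*F*J + F = F + 2*F*J)
√(X(1, -76) + 46942) = √(1*(1 + 2*(-76)) + 46942) = √(1*(1 - 152) + 46942) = √(1*(-151) + 46942) = √(-151 + 46942) = √46791 = 3*√5199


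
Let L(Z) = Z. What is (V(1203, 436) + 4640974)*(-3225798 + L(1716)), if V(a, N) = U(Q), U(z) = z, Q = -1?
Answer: -14962877511786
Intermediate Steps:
V(a, N) = -1
(V(1203, 436) + 4640974)*(-3225798 + L(1716)) = (-1 + 4640974)*(-3225798 + 1716) = 4640973*(-3224082) = -14962877511786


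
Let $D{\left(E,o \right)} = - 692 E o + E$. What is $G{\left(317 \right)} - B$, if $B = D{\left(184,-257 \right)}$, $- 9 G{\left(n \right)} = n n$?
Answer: $- \frac{294611809}{9} \approx -3.2735 \cdot 10^{7}$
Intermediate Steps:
$G{\left(n \right)} = - \frac{n^{2}}{9}$ ($G{\left(n \right)} = - \frac{n n}{9} = - \frac{n^{2}}{9}$)
$D{\left(E,o \right)} = E - 692 E o$ ($D{\left(E,o \right)} = - 692 E o + E = E - 692 E o$)
$B = 32723480$ ($B = 184 \left(1 - -177844\right) = 184 \left(1 + 177844\right) = 184 \cdot 177845 = 32723480$)
$G{\left(317 \right)} - B = - \frac{317^{2}}{9} - 32723480 = \left(- \frac{1}{9}\right) 100489 - 32723480 = - \frac{100489}{9} - 32723480 = - \frac{294611809}{9}$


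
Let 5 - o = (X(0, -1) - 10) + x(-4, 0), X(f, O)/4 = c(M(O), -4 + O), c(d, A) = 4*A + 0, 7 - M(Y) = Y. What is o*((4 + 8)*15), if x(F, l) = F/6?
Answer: 17220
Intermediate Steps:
M(Y) = 7 - Y
c(d, A) = 4*A
X(f, O) = -64 + 16*O (X(f, O) = 4*(4*(-4 + O)) = 4*(-16 + 4*O) = -64 + 16*O)
x(F, l) = F/6 (x(F, l) = F*(⅙) = F/6)
o = 287/3 (o = 5 - (((-64 + 16*(-1)) - 10) + (⅙)*(-4)) = 5 - (((-64 - 16) - 10) - ⅔) = 5 - ((-80 - 10) - ⅔) = 5 - (-90 - ⅔) = 5 - 1*(-272/3) = 5 + 272/3 = 287/3 ≈ 95.667)
o*((4 + 8)*15) = 287*((4 + 8)*15)/3 = 287*(12*15)/3 = (287/3)*180 = 17220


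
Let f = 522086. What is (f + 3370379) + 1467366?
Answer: 5359831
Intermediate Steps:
(f + 3370379) + 1467366 = (522086 + 3370379) + 1467366 = 3892465 + 1467366 = 5359831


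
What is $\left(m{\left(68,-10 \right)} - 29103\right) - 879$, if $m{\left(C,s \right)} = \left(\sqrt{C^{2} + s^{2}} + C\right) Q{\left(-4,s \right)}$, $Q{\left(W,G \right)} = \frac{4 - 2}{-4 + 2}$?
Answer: $-30050 - 2 \sqrt{1181} \approx -30119.0$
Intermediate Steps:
$Q{\left(W,G \right)} = -1$ ($Q{\left(W,G \right)} = \frac{2}{-2} = 2 \left(- \frac{1}{2}\right) = -1$)
$m{\left(C,s \right)} = - C - \sqrt{C^{2} + s^{2}}$ ($m{\left(C,s \right)} = \left(\sqrt{C^{2} + s^{2}} + C\right) \left(-1\right) = \left(C + \sqrt{C^{2} + s^{2}}\right) \left(-1\right) = - C - \sqrt{C^{2} + s^{2}}$)
$\left(m{\left(68,-10 \right)} - 29103\right) - 879 = \left(\left(\left(-1\right) 68 - \sqrt{68^{2} + \left(-10\right)^{2}}\right) - 29103\right) - 879 = \left(\left(-68 - \sqrt{4624 + 100}\right) - 29103\right) - 879 = \left(\left(-68 - \sqrt{4724}\right) - 29103\right) - 879 = \left(\left(-68 - 2 \sqrt{1181}\right) - 29103\right) - 879 = \left(-29171 - 2 \sqrt{1181}\right) - 879 = -30050 - 2 \sqrt{1181}$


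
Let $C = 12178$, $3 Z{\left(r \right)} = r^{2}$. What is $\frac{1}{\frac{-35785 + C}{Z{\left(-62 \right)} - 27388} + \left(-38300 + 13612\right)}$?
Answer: $- \frac{78320}{1933493339} \approx -4.0507 \cdot 10^{-5}$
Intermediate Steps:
$Z{\left(r \right)} = \frac{r^{2}}{3}$
$\frac{1}{\frac{-35785 + C}{Z{\left(-62 \right)} - 27388} + \left(-38300 + 13612\right)} = \frac{1}{\frac{-35785 + 12178}{\frac{\left(-62\right)^{2}}{3} - 27388} + \left(-38300 + 13612\right)} = \frac{1}{- \frac{23607}{\frac{1}{3} \cdot 3844 - 27388} - 24688} = \frac{1}{- \frac{23607}{\frac{3844}{3} - 27388} - 24688} = \frac{1}{- \frac{23607}{- \frac{78320}{3}} - 24688} = \frac{1}{\left(-23607\right) \left(- \frac{3}{78320}\right) - 24688} = \frac{1}{\frac{70821}{78320} - 24688} = \frac{1}{- \frac{1933493339}{78320}} = - \frac{78320}{1933493339}$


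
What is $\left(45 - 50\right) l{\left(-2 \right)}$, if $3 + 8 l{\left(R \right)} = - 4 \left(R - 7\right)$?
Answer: $- \frac{165}{8} \approx -20.625$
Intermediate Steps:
$l{\left(R \right)} = \frac{25}{8} - \frac{R}{2}$ ($l{\left(R \right)} = - \frac{3}{8} + \frac{\left(-4\right) \left(R - 7\right)}{8} = - \frac{3}{8} + \frac{\left(-4\right) \left(-7 + R\right)}{8} = - \frac{3}{8} + \frac{28 - 4 R}{8} = - \frac{3}{8} - \left(- \frac{7}{2} + \frac{R}{2}\right) = \frac{25}{8} - \frac{R}{2}$)
$\left(45 - 50\right) l{\left(-2 \right)} = \left(45 - 50\right) \left(\frac{25}{8} - -1\right) = - 5 \left(\frac{25}{8} + 1\right) = \left(-5\right) \frac{33}{8} = - \frac{165}{8}$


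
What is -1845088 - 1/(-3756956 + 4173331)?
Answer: -768248516001/416375 ≈ -1.8451e+6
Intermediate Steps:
-1845088 - 1/(-3756956 + 4173331) = -1845088 - 1/416375 = -768248516001/416375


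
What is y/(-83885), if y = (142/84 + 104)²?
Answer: -19704721/147973140 ≈ -0.13316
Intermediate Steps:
y = 19704721/1764 (y = (142*(1/84) + 104)² = (71/42 + 104)² = (4439/42)² = 19704721/1764 ≈ 11170.)
y/(-83885) = (19704721/1764)/(-83885) = (19704721/1764)*(-1/83885) = -19704721/147973140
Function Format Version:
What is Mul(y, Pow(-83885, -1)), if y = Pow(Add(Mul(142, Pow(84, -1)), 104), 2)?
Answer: Rational(-19704721, 147973140) ≈ -0.13316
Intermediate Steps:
y = Rational(19704721, 1764) (y = Pow(Add(Mul(142, Rational(1, 84)), 104), 2) = Pow(Add(Rational(71, 42), 104), 2) = Pow(Rational(4439, 42), 2) = Rational(19704721, 1764) ≈ 11170.)
Mul(y, Pow(-83885, -1)) = Mul(Rational(19704721, 1764), Pow(-83885, -1)) = Mul(Rational(19704721, 1764), Rational(-1, 83885)) = Rational(-19704721, 147973140)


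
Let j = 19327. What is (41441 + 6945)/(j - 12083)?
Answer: 24193/3622 ≈ 6.6795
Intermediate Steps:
(41441 + 6945)/(j - 12083) = (41441 + 6945)/(19327 - 12083) = 48386/7244 = 48386*(1/7244) = 24193/3622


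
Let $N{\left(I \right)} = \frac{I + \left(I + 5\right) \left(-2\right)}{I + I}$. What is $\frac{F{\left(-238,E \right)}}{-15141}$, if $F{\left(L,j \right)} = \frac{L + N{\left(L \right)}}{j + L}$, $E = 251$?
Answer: $\frac{2183}{1801779} \approx 0.0012116$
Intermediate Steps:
$N{\left(I \right)} = \frac{-10 - I}{2 I}$ ($N{\left(I \right)} = \frac{I + \left(5 + I\right) \left(-2\right)}{2 I} = \left(I - \left(10 + 2 I\right)\right) \frac{1}{2 I} = \left(-10 - I\right) \frac{1}{2 I} = \frac{-10 - I}{2 I}$)
$F{\left(L,j \right)} = \frac{L + \frac{-10 - L}{2 L}}{L + j}$ ($F{\left(L,j \right)} = \frac{L + \frac{-10 - L}{2 L}}{j + L} = \frac{L + \frac{-10 - L}{2 L}}{L + j}$)
$\frac{F{\left(-238,E \right)}}{-15141} = \frac{\frac{1}{-238} \frac{1}{-238 + 251} \left(-5 + \left(-238\right)^{2} - -119\right)}{-15141} = - \frac{-5 + 56644 + 119}{238 \cdot 13} \left(- \frac{1}{15141}\right) = \left(- \frac{1}{238}\right) \frac{1}{13} \cdot 56758 \left(- \frac{1}{15141}\right) = \left(- \frac{2183}{119}\right) \left(- \frac{1}{15141}\right) = \frac{2183}{1801779}$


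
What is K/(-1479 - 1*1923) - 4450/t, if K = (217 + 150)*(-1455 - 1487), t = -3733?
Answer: 2022855631/6349833 ≈ 318.57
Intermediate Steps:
K = -1079714 (K = 367*(-2942) = -1079714)
K/(-1479 - 1*1923) - 4450/t = -1079714/(-1479 - 1*1923) - 4450/(-3733) = -1079714/(-1479 - 1923) - 4450*(-1/3733) = -1079714/(-3402) + 4450/3733 = -1079714*(-1/3402) + 4450/3733 = 539857/1701 + 4450/3733 = 2022855631/6349833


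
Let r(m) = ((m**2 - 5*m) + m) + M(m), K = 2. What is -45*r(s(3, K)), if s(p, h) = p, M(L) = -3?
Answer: 270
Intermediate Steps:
r(m) = -3 + m**2 - 4*m (r(m) = ((m**2 - 5*m) + m) - 3 = (m**2 - 4*m) - 3 = -3 + m**2 - 4*m)
-45*r(s(3, K)) = -45*(-3 + 3**2 - 4*3) = -45*(-3 + 9 - 12) = -45*(-6) = 270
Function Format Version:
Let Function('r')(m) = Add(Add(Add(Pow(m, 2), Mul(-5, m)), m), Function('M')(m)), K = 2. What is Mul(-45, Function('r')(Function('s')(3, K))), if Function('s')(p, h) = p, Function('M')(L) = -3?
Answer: 270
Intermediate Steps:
Function('r')(m) = Add(-3, Pow(m, 2), Mul(-4, m)) (Function('r')(m) = Add(Add(Add(Pow(m, 2), Mul(-5, m)), m), -3) = Add(Add(Pow(m, 2), Mul(-4, m)), -3) = Add(-3, Pow(m, 2), Mul(-4, m)))
Mul(-45, Function('r')(Function('s')(3, K))) = Mul(-45, Add(-3, Pow(3, 2), Mul(-4, 3))) = Mul(-45, Add(-3, 9, -12)) = Mul(-45, -6) = 270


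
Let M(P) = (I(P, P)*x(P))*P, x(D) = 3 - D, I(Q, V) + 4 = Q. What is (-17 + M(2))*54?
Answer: -1134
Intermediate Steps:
I(Q, V) = -4 + Q
M(P) = P*(-4 + P)*(3 - P) (M(P) = ((-4 + P)*(3 - P))*P = P*(-4 + P)*(3 - P))
(-17 + M(2))*54 = (-17 - 1*2*(-4 + 2)*(-3 + 2))*54 = (-17 - 1*2*(-2)*(-1))*54 = (-17 - 4)*54 = -21*54 = -1134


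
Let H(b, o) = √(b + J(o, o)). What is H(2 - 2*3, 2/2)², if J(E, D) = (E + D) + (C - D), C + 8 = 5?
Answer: -6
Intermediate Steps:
C = -3 (C = -8 + 5 = -3)
J(E, D) = -3 + E (J(E, D) = (E + D) + (-3 - D) = (D + E) + (-3 - D) = -3 + E)
H(b, o) = √(-3 + b + o) (H(b, o) = √(b + (-3 + o)) = √(-3 + b + o))
H(2 - 2*3, 2/2)² = (√(-3 + (2 - 2*3) + 2/2))² = (√(-3 + (2 - 6) + 2*(½)))² = (√(-3 - 4 + 1))² = (√(-6))² = (I*√6)² = -6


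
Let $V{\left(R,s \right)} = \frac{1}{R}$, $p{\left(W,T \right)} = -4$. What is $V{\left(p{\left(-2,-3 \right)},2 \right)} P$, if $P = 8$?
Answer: $-2$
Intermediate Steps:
$V{\left(p{\left(-2,-3 \right)},2 \right)} P = \frac{1}{-4} \cdot 8 = \left(- \frac{1}{4}\right) 8 = -2$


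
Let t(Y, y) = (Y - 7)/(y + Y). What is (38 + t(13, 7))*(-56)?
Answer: -10724/5 ≈ -2144.8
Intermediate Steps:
t(Y, y) = (-7 + Y)/(Y + y)
(38 + t(13, 7))*(-56) = (38 + (-7 + 13)/(13 + 7))*(-56) = (38 + 6/20)*(-56) = (38 + (1/20)*6)*(-56) = (38 + 3/10)*(-56) = (383/10)*(-56) = -10724/5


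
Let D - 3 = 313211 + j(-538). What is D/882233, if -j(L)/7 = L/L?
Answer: 313207/882233 ≈ 0.35502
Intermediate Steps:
j(L) = -7 (j(L) = -7*L/L = -7*1 = -7)
D = 313207 (D = 3 + (313211 - 7) = 3 + 313204 = 313207)
D/882233 = 313207/882233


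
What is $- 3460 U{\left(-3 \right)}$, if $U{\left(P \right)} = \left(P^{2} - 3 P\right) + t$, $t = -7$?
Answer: $-38060$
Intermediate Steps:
$U{\left(P \right)} = -7 + P^{2} - 3 P$ ($U{\left(P \right)} = \left(P^{2} - 3 P\right) - 7 = -7 + P^{2} - 3 P$)
$- 3460 U{\left(-3 \right)} = - 3460 \left(-7 + \left(-3\right)^{2} - -9\right) = - 3460 \left(-7 + 9 + 9\right) = \left(-3460\right) 11 = -38060$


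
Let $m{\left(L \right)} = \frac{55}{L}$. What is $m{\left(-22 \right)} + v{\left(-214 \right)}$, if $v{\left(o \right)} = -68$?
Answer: $- \frac{141}{2} \approx -70.5$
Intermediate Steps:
$m{\left(-22 \right)} + v{\left(-214 \right)} = \frac{55}{-22} - 68 = 55 \left(- \frac{1}{22}\right) - 68 = - \frac{5}{2} - 68 = - \frac{141}{2}$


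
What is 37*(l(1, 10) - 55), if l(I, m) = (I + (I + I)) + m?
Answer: -1554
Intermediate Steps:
l(I, m) = m + 3*I (l(I, m) = (I + 2*I) + m = 3*I + m = m + 3*I)
37*(l(1, 10) - 55) = 37*((10 + 3*1) - 55) = 37*((10 + 3) - 55) = 37*(13 - 55) = 37*(-42) = -1554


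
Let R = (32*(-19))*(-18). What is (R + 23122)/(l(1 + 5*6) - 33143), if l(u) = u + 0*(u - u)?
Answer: -17033/16556 ≈ -1.0288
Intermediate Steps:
l(u) = u (l(u) = u + 0*0 = u + 0 = u)
R = 10944 (R = -608*(-18) = 10944)
(R + 23122)/(l(1 + 5*6) - 33143) = (10944 + 23122)/((1 + 5*6) - 33143) = 34066/((1 + 30) - 33143) = 34066/(31 - 33143) = 34066/(-33112) = 34066*(-1/33112) = -17033/16556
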